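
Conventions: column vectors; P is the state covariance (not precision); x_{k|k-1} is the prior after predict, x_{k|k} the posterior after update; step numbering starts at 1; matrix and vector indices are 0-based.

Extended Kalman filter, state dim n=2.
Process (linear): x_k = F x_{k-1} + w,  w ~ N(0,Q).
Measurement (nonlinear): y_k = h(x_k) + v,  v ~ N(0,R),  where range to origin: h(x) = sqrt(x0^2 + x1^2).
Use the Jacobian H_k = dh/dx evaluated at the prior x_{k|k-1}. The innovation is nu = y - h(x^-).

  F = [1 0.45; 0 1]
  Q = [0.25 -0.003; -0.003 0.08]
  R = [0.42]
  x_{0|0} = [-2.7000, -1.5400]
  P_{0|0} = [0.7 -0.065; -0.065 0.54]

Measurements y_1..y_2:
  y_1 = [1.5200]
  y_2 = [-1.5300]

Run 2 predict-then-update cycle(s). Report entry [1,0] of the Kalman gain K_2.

K[1,0] = -0.2955

step 1: x^-=[-3.3930, -1.5400]  P^-=[1.0009 0.1750; 0.1750 0.6200]  H_jac=[-0.9106 -0.4133]  S=[1.4875]  K=[-0.6613; -0.2794]  nu=[-2.2061]  x^+=[-1.9341, -0.9236]  P^+=[0.3503 -0.0998; -0.0998 0.5039]
step 2: x^-=[-2.3497, -0.9236]  P^-=[0.6125 0.1239; 0.1239 0.5839]  H_jac=[-0.9307 -0.3658]  S=[1.1131]  K=[-0.5529; -0.2955]  nu=[-4.0547]  x^+=[-0.1079, 0.2746]  P^+=[0.2723 -0.0579; -0.0579 0.4867]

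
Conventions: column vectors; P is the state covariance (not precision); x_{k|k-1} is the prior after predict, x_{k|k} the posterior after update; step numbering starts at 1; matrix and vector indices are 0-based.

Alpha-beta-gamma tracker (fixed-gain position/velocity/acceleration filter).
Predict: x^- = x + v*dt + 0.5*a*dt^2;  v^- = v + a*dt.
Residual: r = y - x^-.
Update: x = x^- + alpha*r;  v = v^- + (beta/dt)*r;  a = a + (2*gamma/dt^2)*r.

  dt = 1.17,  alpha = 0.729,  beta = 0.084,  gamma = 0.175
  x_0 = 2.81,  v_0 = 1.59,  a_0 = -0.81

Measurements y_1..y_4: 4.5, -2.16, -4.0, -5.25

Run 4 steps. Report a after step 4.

a_post = -1.6160

step 1: x_pred=4.1159  r=0.3841  x^+=4.3959  v^+=0.6699  a^+=-0.7118
step 2: x_pred=4.6925  r=-6.8525  x^+=-0.3030  v^+=-0.6549  a^+=-2.4638
step 3: x_pred=-2.7556  r=-1.2444  x^+=-3.6628  v^+=-3.6269  a^+=-2.7820
step 4: x_pred=-9.8104  r=4.5604  x^+=-6.4859  v^+=-6.5545  a^+=-1.6160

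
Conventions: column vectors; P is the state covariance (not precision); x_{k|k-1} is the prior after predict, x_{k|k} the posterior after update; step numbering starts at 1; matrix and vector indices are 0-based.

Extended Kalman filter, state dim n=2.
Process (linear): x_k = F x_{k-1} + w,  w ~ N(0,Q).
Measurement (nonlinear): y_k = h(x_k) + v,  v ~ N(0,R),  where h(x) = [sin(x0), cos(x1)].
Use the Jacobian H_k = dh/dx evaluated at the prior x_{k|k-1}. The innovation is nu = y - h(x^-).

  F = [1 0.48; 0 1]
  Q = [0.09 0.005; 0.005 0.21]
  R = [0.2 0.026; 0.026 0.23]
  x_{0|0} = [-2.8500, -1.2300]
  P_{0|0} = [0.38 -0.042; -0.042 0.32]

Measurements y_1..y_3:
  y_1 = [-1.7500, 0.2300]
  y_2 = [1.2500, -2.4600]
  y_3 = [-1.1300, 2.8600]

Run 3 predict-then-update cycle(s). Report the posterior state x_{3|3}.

step 1: x^-=[-3.4404, -1.2300]  P^-=[0.5034 0.1166; 0.1166 0.5300]  H_jac=[-0.9557 0.0000; 0.0000 0.9425]  S=[0.6598 -0.0790; -0.0790 0.7008]  K=[-0.7201 0.0756; -0.0847 0.7032]  nu=[-2.0444, -0.1042]  x^+=[-1.9761, -1.1302]  P^+=[0.1486 -0.0014; -0.0014 0.1693]
step 2: x^-=[-2.5186, -1.1302]  P^-=[0.2763 0.0848; 0.0848 0.3793]  H_jac=[-0.8121 0.0000; 0.0000 0.9045]  S=[0.3822 -0.0363; -0.0363 0.5403]  K=[-0.5772 0.1032; -0.1207 0.6268]  nu=[1.8335, -2.8865]  x^+=[-3.8749, -3.1608]  P^+=[0.1388 0.0097; 0.0097 0.1559]
step 3: x^-=[-5.3921, -3.1608]  P^-=[0.2740 0.0895; 0.0895 0.3659]  H_jac=[0.6286 0.0000; 0.0000 -0.0192]  S=[0.3083 0.0249; 0.0249 0.2301]  K=[0.5643 -0.0686; 0.1866 -0.0508]  nu=[-1.9078, 3.8598]  x^+=[-6.7334, -3.7129]  P^+=[0.1767 0.0573; 0.0573 0.3551]

x_post = [-6.7334, -3.7129]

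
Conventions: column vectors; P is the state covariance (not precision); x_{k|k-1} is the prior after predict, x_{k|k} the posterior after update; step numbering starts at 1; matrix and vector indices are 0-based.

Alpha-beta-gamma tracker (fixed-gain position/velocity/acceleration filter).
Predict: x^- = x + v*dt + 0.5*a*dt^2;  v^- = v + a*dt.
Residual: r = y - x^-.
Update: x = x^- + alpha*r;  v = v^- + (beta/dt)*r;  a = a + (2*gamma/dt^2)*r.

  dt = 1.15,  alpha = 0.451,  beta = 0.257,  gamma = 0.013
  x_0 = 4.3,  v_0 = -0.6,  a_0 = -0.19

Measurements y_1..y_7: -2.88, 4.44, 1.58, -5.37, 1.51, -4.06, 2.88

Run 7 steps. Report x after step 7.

step 1: x_pred=3.4844  r=-6.3644  x^+=0.6140  v^+=-2.2408  a^+=-0.3151
step 2: x_pred=-2.1713  r=6.6113  x^+=0.8104  v^+=-1.1257  a^+=-0.1851
step 3: x_pred=-0.6066  r=2.1866  x^+=0.3796  v^+=-0.8500  a^+=-0.1422
step 4: x_pred=-0.6919  r=-4.6781  x^+=-2.8017  v^+=-2.0589  a^+=-0.2341
step 5: x_pred=-5.3243  r=6.8343  x^+=-2.2420  v^+=-0.8008  a^+=-0.0998
step 6: x_pred=-3.2290  r=-0.8310  x^+=-3.6038  v^+=-1.1013  a^+=-0.1161
step 7: x_pred=-4.9470  r=7.8270  x^+=-1.4170  v^+=0.5144  a^+=0.0378

x_post = -1.4170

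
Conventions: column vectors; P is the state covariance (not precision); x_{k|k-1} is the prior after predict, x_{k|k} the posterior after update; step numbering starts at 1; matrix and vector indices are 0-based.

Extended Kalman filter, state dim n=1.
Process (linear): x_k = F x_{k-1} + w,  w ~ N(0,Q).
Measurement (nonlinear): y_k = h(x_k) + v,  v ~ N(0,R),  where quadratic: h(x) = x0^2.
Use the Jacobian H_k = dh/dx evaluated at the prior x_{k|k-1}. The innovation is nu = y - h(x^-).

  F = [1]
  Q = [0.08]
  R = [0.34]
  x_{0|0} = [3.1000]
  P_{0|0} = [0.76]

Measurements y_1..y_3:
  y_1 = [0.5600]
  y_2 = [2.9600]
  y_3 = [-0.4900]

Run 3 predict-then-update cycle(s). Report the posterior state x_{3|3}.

x_post = [0.9289]

step 1: x^-=[3.1000]  P^-=[0.8400]  H_jac=[6.2000]  S=[32.6296]  K=[0.1596]  nu=[-9.0500]  x^+=[1.6555]  P^+=[0.0088]
step 2: x^-=[1.6555]  P^-=[0.0888]  H_jac=[3.3111]  S=[1.3130]  K=[0.2238]  nu=[0.2192]  x^+=[1.7046]  P^+=[0.0230]
step 3: x^-=[1.7046]  P^-=[0.1030]  H_jac=[3.4092]  S=[1.5369]  K=[0.2284]  nu=[-3.3956]  x^+=[0.9289]  P^+=[0.0228]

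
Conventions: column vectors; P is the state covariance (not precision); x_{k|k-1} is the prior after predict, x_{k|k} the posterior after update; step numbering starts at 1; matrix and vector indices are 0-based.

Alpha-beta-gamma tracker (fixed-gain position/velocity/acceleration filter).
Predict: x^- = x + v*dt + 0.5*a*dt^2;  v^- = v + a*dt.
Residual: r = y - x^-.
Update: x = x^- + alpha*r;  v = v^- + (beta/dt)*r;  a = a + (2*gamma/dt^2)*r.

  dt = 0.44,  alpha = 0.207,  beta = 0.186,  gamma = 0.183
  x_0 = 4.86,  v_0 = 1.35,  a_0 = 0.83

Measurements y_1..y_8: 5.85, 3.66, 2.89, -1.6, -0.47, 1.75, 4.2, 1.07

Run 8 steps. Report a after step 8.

a_post = 65.0947

step 1: x_pred=5.5343  r=0.3157  x^+=5.5997  v^+=1.8486  a^+=1.4267
step 2: x_pred=6.5512  r=-2.8912  x^+=5.9527  v^+=1.2542  a^+=-4.0390
step 3: x_pred=6.1136  r=-3.2236  x^+=5.4463  v^+=-1.8857  a^+=-10.1332
step 4: x_pred=3.6357  r=-5.2357  x^+=2.5519  v^+=-8.5576  a^+=-20.0313
step 5: x_pred=-3.1524  r=2.6824  x^+=-2.5972  v^+=-16.2374  a^+=-14.9602
step 6: x_pred=-11.1898  r=12.9398  x^+=-8.5112  v^+=-17.3499  a^+=9.5024
step 7: x_pred=-15.2254  r=19.4254  x^+=-11.2043  v^+=-4.9572  a^+=46.2260
step 8: x_pred=-8.9108  r=9.9808  x^+=-6.8448  v^+=19.6014  a^+=65.0947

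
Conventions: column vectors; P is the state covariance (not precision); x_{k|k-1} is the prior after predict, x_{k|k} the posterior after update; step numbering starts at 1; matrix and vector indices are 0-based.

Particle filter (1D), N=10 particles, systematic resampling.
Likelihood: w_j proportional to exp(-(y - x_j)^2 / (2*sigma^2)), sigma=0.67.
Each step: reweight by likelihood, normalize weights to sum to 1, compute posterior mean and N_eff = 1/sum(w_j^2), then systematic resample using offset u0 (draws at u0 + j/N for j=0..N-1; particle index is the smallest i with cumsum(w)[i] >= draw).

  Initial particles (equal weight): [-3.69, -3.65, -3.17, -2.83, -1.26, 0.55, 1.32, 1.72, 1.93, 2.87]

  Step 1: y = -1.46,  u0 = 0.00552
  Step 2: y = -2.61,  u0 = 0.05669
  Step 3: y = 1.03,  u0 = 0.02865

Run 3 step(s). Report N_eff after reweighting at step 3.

N_eff = 5.0002

step 1: w=[0.0035, 0.0042, 0.0338, 0.1086, 0.8400, 0.0098, 0.0002, 0.0000, 0.0000, 0.0000]  mean=-1.4954  Neff=1.3914  idx=[1, 3, 4, 4, 4, 4, 4, 4, 4, 4]
step 2: w=[0.1304, 0.4123, 0.0572, 0.0572, 0.0572, 0.0572, 0.0572, 0.0572, 0.0572, 0.0572]  mean=-2.2191  Neff=4.6914  idx=[0, 1, 1, 1, 1, 2, 3, 5, 7, 9]
step 3: w=[0.0000, 0.0000, 0.0000, 0.0000, 0.0000, 0.2000, 0.2000, 0.2000, 0.2000, 0.2000]  mean=-1.2600  Neff=5.0002  idx=[5, 5, 6, 6, 7, 7, 8, 8, 9, 9]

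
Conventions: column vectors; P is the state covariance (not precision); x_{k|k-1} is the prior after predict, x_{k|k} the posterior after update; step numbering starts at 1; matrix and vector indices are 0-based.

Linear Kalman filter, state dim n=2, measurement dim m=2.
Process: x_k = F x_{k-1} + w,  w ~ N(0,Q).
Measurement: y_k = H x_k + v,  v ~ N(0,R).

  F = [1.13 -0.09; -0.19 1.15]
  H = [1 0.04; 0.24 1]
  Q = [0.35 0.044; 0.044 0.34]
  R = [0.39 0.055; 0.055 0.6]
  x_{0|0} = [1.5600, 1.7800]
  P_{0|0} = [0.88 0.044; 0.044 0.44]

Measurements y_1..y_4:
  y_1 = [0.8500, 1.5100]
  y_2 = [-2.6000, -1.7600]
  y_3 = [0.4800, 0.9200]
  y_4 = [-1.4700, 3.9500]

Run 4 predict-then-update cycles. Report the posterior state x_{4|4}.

step 1: x^-=[1.6026, 1.7506]  P^-=[1.4683 -0.1325; -0.1325 0.9344]  S=[1.8492 0.3109; 0.3109 1.5554]  K=[0.7941 -0.0174; -0.1542 0.6112]  nu=[-0.8226, -0.6252]  x^+=[0.9603, 1.4954]  P^+=[0.3104 -0.0413; -0.0413 0.3681]
step 2: x^-=[0.9505, 1.5372]  P^-=[0.7577 -0.1151; -0.1151 0.8561]  S=[1.1399 0.1549; 0.1549 1.4445]  K=[0.6641 -0.0250; -0.1511 0.5897]  nu=[-3.6120, -3.5253]  x^+=[-1.3601, 0.0038]  P^+=[0.2592 -0.0407; -0.0407 0.3553]
step 3: x^-=[-1.5372, 0.2628]  P^-=[0.6922 -0.1020; -0.1020 0.8370]  S=[1.0754 0.1516; 0.1516 1.4279]  K=[0.6432 -0.0234; -0.1461 0.5846]  nu=[2.0067, 1.0261]  x^+=[-0.2706, 0.5694]  P^+=[0.2511 -0.0389; -0.0389 0.3520]
step 4: x^-=[-0.3570, 0.7062]  P^-=[0.6814 -0.0976; -0.0976 0.8316]  S=[1.0649 0.1533; 0.1533 1.4240]  K=[0.6394 -0.0225; -0.1443 0.5831]  nu=[-1.1413, 3.3295]  x^+=[-1.1617, 2.8123]  P^+=[0.2497 -0.0383; -0.0383 0.3511]

x_post = [-1.1617, 2.8123]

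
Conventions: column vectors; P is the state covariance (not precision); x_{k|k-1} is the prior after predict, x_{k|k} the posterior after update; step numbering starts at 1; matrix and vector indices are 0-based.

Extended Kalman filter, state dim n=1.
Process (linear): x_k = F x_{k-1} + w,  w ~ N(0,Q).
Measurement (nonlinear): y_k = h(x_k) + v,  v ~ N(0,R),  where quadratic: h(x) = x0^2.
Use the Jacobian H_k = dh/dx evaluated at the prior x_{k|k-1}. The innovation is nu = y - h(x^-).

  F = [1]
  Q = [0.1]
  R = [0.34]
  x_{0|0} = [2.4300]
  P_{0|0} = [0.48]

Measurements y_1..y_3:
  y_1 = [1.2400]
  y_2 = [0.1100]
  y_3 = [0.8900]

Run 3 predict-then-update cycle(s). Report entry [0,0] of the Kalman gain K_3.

K[0,0] = 0.3032

step 1: x^-=[2.4300]  P^-=[0.5800]  H_jac=[4.8600]  S=[14.0394]  K=[0.2008]  nu=[-4.6649]  x^+=[1.4934]  P^+=[0.0140]
step 2: x^-=[1.4934]  P^-=[0.1140]  H_jac=[2.9868]  S=[1.3574]  K=[0.2509]  nu=[-2.1202]  x^+=[0.9613]  P^+=[0.0286]
step 3: x^-=[0.9613]  P^-=[0.1286]  H_jac=[1.9227]  S=[0.8153]  K=[0.3032]  nu=[-0.0342]  x^+=[0.9510]  P^+=[0.0536]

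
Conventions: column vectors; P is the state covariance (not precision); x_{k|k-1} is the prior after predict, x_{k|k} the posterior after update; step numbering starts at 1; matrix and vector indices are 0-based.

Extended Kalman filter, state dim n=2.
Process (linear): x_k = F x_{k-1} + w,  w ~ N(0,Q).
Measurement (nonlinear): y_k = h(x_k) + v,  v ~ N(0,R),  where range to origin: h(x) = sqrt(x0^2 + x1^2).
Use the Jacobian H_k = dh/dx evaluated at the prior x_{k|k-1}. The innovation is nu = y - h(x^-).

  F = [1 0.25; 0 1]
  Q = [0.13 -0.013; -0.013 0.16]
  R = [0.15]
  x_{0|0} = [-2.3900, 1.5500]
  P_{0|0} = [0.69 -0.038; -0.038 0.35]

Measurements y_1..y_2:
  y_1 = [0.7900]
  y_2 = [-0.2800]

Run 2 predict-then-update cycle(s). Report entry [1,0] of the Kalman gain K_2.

step 1: x^-=[-2.0025, 1.5500]  P^-=[0.8229 0.0365; 0.0365 0.5100]  H_jac=[-0.7908 0.6121]  S=[0.8203]  K=[-0.7660; 0.3454]  nu=[-1.7423]  x^+=[-0.6679, 0.9483]  P^+=[0.3415 0.2535; 0.2535 0.4122]
step 2: x^-=[-0.4308, 0.9483]  P^-=[0.6240 0.3436; 0.3436 0.5722]  H_jac=[-0.4136 0.9104]  S=[0.4723]  K=[0.1158; 0.8021]  nu=[-1.3216]  x^+=[-0.5838, -0.1117]  P^+=[0.6177 0.2997; 0.2997 0.2683]

K[1,0] = 0.8021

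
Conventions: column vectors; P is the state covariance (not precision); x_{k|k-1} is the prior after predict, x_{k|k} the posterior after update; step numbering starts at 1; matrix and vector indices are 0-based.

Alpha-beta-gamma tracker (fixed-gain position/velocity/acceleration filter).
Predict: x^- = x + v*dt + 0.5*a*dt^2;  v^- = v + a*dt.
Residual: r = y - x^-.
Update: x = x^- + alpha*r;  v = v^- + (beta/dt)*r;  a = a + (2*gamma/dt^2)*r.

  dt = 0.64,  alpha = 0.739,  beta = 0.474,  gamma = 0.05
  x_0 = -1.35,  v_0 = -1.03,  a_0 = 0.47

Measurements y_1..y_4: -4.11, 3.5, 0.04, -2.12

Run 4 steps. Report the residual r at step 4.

resid = -4.8297

step 1: x_pred=-1.9129  r=-2.1971  x^+=-3.5366  v^+=-2.3564  a^+=-0.0664
step 2: x_pred=-5.0583  r=8.5583  x^+=1.2663  v^+=3.9396  a^+=2.0230
step 3: x_pred=4.2019  r=-4.1619  x^+=1.1263  v^+=2.1519  a^+=1.0069
step 4: x_pred=2.7097  r=-4.8297  x^+=-0.8595  v^+=-0.7807  a^+=-0.1722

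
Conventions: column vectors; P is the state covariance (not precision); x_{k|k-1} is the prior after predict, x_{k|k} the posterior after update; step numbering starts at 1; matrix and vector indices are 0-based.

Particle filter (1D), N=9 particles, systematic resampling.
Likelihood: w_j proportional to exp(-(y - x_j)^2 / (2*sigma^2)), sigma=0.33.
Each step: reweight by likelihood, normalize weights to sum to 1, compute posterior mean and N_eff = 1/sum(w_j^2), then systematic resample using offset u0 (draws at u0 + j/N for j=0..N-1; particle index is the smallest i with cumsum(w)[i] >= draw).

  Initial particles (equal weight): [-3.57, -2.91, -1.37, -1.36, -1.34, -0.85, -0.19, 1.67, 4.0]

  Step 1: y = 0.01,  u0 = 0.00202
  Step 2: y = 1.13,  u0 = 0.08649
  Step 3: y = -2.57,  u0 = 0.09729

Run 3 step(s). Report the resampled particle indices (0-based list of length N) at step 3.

resampled_idx = [0, 1, 2, 3, 4, 5, 6, 7, 8]

step 1: w=[0.0000, 0.0000, 0.0002, 0.0002, 0.0003, 0.0387, 0.9606, 0.0000, 0.0000]  mean=-0.2163  Neff=1.0818  idx=[5, 6, 6, 6, 6, 6, 6, 6, 6]
step 2: w=[0.0000, 0.1250, 0.1250, 0.1250, 0.1250, 0.1250, 0.1250, 0.1250, 0.1250]  mean=-0.1900  Neff=8.0001  idx=[1, 2, 3, 4, 5, 6, 7, 7, 8]
step 3: w=[0.1111, 0.1111, 0.1111, 0.1111, 0.1111, 0.1111, 0.1111, 0.1111, 0.1111]  mean=-0.1900  Neff=9.0000  idx=[0, 1, 2, 3, 4, 5, 6, 7, 8]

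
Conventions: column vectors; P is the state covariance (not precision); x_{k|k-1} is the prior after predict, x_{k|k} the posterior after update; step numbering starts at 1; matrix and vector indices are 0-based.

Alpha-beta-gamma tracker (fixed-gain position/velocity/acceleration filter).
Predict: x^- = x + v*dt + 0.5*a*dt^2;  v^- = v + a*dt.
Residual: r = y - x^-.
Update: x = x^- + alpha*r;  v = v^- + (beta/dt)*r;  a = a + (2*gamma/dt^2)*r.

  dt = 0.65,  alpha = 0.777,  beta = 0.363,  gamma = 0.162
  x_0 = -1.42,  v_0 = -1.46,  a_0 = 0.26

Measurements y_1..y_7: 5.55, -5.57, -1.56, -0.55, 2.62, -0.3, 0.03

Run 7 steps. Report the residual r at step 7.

step 1: x_pred=-2.3141  r=7.8641  x^+=3.7963  v^+=3.1008  a^+=6.2907
step 2: x_pred=7.1407  r=-12.7107  x^+=-2.7355  v^+=0.0913  a^+=-3.4567
step 3: x_pred=-3.4064  r=1.8464  x^+=-1.9718  v^+=-1.1244  a^+=-2.0408
step 4: x_pred=-3.1338  r=2.5838  x^+=-1.1262  v^+=-1.0080  a^+=-0.0594
step 5: x_pred=-1.7939  r=4.4139  x^+=1.6357  v^+=1.4184  a^+=3.3255
step 6: x_pred=3.2602  r=-3.5602  x^+=0.4939  v^+=1.5918  a^+=0.5953
step 7: x_pred=1.6543  r=-1.6243  x^+=0.3922  v^+=1.0716  a^+=-0.6503

resid = -1.6243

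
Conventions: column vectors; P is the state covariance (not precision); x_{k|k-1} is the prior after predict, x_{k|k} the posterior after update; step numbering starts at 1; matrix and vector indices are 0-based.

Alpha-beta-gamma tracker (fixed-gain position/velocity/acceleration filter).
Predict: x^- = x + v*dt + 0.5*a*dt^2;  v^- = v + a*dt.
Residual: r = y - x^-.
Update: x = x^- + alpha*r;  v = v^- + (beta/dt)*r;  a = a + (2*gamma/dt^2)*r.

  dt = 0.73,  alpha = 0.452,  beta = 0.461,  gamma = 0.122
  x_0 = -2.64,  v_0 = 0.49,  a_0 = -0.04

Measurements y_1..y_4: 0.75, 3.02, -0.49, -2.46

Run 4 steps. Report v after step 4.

v_post = -2.7404

step 1: x_pred=-2.2930  r=3.0430  x^+=-0.9175  v^+=2.3824  a^+=1.3533
step 2: x_pred=1.1822  r=1.8378  x^+=2.0129  v^+=4.5309  a^+=2.1947
step 3: x_pred=5.9053  r=-6.3953  x^+=3.0146  v^+=2.0944  a^+=-0.7335
step 4: x_pred=4.3481  r=-6.8081  x^+=1.2708  v^+=-2.7404  a^+=-3.8507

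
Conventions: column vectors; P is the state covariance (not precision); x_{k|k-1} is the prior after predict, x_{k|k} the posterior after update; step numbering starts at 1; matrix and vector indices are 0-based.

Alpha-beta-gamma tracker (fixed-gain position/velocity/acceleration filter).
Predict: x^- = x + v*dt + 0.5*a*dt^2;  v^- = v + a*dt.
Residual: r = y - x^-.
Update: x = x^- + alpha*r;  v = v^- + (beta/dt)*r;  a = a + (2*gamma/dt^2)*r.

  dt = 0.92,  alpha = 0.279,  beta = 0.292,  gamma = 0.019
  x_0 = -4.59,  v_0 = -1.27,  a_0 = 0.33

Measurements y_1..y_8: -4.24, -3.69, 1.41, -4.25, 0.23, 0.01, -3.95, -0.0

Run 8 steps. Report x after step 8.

step 1: x_pred=-5.6187  r=1.3787  x^+=-5.2341  v^+=-0.5288  a^+=0.3919
step 2: x_pred=-5.5547  r=1.8647  x^+=-5.0345  v^+=0.4236  a^+=0.4756
step 3: x_pred=-4.4435  r=5.8535  x^+=-2.8104  v^+=2.7190  a^+=0.7384
step 4: x_pred=0.0036  r=-4.2536  x^+=-1.1831  v^+=2.0483  a^+=0.5474
step 5: x_pred=0.9330  r=-0.7030  x^+=0.7368  v^+=2.3288  a^+=0.5159
step 6: x_pred=3.0977  r=-3.0877  x^+=2.2362  v^+=1.8234  a^+=0.3773
step 7: x_pred=4.0734  r=-8.0234  x^+=1.8349  v^+=-0.3761  a^+=0.0170
step 8: x_pred=1.4961  r=-1.4961  x^+=1.0787  v^+=-0.8352  a^+=-0.0501

x_post = 1.0787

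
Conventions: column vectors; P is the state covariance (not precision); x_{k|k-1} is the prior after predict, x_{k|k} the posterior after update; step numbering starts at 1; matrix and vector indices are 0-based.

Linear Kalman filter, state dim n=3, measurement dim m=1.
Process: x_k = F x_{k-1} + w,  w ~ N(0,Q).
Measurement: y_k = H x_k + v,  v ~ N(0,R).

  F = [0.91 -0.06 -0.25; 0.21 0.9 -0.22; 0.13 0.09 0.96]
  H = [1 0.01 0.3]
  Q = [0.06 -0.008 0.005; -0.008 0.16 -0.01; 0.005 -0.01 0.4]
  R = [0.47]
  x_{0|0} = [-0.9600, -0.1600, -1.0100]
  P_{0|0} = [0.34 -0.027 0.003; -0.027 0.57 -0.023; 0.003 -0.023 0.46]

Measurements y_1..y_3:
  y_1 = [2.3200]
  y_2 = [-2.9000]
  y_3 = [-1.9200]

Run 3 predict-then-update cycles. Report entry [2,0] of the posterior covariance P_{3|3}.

step 1: x^-=[-0.6115, -0.1234, -1.1088]  P^-=[0.3732 0.0338 -0.0659; 0.0338 0.6576 -0.0743; -0.0659 -0.0743 0.8304]  S=[0.8788]  K=[0.4026; 0.0206; 0.2077]  nu=[3.2654]  x^+=[0.7033, -0.0560, -0.4306]  P^+=[0.2308 0.0265 -0.1394; 0.0265 0.6572 -0.0780; -0.1394 -0.0780 0.7925]
step 2: x^-=[0.7510, 0.1920, -0.3270]  P^-=[0.3612 0.1173 -0.2705; 0.1173 0.7947 -0.2042; -0.2705 -0.2042 1.0920]  S=[0.7684]  K=[0.3660; 0.0833; 0.0717]  nu=[-3.5548]  x^+=[-0.5500, -0.1042, -0.5819]  P^+=[0.2583 0.0939 -0.2906; 0.0939 0.7893 -0.2088; -0.2906 -0.2088 1.0880]
step 3: x^-=[-0.3488, -0.0813, -0.6395]  P^-=[0.4604 0.2520 -0.4506; 0.2520 1.0085 -0.3826; -0.4506 -0.3826 1.3071]  S=[0.7805]  K=[0.4199; 0.1887; -0.0798]  nu=[-1.3785]  x^+=[-0.9277, -0.3414, -0.5294]  P^+=[0.3228 0.1901 -0.4244; 0.1901 0.9807 -0.3708; -0.4244 -0.3708 1.3021]

P_post[2,0] = -0.4244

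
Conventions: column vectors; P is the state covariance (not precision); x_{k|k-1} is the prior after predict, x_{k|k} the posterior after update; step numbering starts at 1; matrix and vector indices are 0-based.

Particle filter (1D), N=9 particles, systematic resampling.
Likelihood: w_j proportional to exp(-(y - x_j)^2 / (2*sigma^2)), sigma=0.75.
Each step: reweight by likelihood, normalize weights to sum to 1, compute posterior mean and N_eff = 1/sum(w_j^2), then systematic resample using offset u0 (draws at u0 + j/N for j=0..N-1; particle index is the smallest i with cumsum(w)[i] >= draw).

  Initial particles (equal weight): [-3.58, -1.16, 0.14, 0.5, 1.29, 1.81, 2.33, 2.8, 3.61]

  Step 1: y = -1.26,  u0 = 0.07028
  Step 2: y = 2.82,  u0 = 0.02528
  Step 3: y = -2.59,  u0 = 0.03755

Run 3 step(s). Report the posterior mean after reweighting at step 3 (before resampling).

step 1: w=[0.0067, 0.7982, 0.1410, 0.0513, 0.0025, 0.0002, 0.0000, 0.0000, 0.0000]  mean=-0.9011  Neff=1.5157  idx=[1, 1, 1, 1, 1, 1, 1, 2, 3]
step 2: w=[0.0001, 0.0001, 0.0001, 0.0001, 0.0001, 0.0001, 0.0001, 0.1679, 0.8316]  mean=0.4387  Neff=1.3895  idx=[7, 7, 8, 8, 8, 8, 8, 8, 8]
step 3: w=[0.3239, 0.3239, 0.0503, 0.0503, 0.0503, 0.0503, 0.0503, 0.0503, 0.0503]  mean=0.2668  Neff=4.3942  idx=[0, 0, 0, 1, 1, 1, 3, 5, 7]

post_mean = 0.2668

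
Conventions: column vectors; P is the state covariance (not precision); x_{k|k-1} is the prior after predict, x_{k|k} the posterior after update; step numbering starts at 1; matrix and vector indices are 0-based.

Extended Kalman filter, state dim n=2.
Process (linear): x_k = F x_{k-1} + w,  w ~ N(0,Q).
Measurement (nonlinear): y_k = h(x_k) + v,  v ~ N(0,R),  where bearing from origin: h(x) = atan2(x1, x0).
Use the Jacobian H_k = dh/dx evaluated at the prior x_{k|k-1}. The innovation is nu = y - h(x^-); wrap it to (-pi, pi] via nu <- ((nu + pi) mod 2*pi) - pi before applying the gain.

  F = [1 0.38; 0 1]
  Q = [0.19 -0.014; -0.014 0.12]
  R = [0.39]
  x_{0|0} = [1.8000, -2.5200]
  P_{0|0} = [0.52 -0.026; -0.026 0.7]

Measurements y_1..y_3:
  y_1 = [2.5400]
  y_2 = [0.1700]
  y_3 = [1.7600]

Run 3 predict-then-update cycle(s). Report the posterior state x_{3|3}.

x_post = [-3.4999, -3.5574]

step 1: x^-=[0.8424, -2.5200]  P^-=[0.7913 0.2260; 0.2260 0.8200]  H_jac=[0.3569 0.1193]  S=[0.5217]  K=[0.5930; 0.3421]  nu=[-2.4950]  x^+=[-0.6373, -3.3736]  P^+=[0.6078 0.1201; 0.1201 0.7589]
step 2: x^-=[-1.9192, -3.3736]  P^-=[0.9987 0.3945; 0.3945 0.8789]  H_jac=[0.2239 -0.1274]  S=[0.4318]  K=[0.4015; -0.0547]  nu=[2.2580]  x^+=[-1.0126, -3.4972]  P^+=[0.9291 0.4040; 0.4040 0.8776]
step 3: x^-=[-2.3415, -3.4972]  P^-=[1.5529 0.7235; 0.7235 0.9976]  H_jac=[0.1974 -0.1322]  S=[0.4302]  K=[0.4904; 0.0255]  nu=[-2.3624]  x^+=[-3.4999, -3.5574]  P^+=[1.4494 0.7181; 0.7181 0.9974]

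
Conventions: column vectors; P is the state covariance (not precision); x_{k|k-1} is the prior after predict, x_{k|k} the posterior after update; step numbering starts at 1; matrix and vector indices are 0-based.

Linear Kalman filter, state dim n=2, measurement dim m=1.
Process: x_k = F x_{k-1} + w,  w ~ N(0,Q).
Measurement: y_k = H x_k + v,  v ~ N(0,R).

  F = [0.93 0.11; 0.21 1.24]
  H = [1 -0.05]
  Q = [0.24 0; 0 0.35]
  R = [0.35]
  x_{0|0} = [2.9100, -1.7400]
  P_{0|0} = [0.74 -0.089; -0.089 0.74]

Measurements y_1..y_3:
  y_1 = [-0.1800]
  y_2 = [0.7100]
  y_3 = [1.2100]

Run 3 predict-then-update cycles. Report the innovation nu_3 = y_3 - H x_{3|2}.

innov = [0.8543]

step 1: x^-=[2.5149, -1.5465]  P^-=[0.8708 0.1408; 0.1408 1.4741]  S=[1.2104]  K=[0.7136; 0.0554]  nu=[-2.7722]  x^+=[0.5366, -1.7001]  P^+=[0.2544 0.0929; 0.0929 1.4704]
step 2: x^-=[0.3121, -1.9954]  P^-=[0.4968 0.3595; 0.3595 2.6705]  S=[0.8176]  K=[0.5857; 0.2765]  nu=[0.2982]  x^+=[0.4867, -1.9130]  P^+=[0.2164 0.2272; 0.2272 2.6080]
step 3: x^-=[0.2422, -2.2699]  P^-=[0.5052 0.6652; 0.6652 4.4879]  S=[0.7999]  K=[0.5900; 0.5511]  nu=[0.8543]  x^+=[0.7462, -1.7991]  P^+=[0.2267 0.4051; 0.4051 4.2450]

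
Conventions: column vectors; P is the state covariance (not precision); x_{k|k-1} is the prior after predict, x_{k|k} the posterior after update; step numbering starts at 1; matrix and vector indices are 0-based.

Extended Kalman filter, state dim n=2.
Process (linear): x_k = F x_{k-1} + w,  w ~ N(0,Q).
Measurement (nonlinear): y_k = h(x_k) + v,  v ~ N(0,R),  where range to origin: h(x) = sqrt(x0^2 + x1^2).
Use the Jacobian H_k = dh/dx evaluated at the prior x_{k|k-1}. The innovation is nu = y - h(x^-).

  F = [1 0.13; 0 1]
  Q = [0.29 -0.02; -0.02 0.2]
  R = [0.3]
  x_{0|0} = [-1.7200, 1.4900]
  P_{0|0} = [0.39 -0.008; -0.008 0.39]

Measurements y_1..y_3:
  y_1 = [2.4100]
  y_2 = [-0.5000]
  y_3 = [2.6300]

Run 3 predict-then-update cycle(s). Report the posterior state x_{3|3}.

x_post = [0.2610, 2.0176]

step 1: x^-=[-1.5263, 1.4900]  P^-=[0.6845 0.0227; 0.0227 0.5900]  H_jac=[-0.7156 0.6985]  S=[0.9157]  K=[-0.5176; 0.4323]  nu=[0.2770]  x^+=[-1.6697, 1.6098]  P^+=[0.4392 0.2276; 0.2276 0.4188]
step 2: x^-=[-1.4604, 1.6098]  P^-=[0.7955 0.2621; 0.2621 0.6188]  H_jac=[-0.6719 0.7406]  S=[0.7377]  K=[-0.4614; 0.3826]  nu=[-2.6735]  x^+=[-0.2269, 0.5869]  P^+=[0.6384 0.3923; 0.3923 0.5109]
step 3: x^-=[-0.1506, 0.5869]  P^-=[1.0390 0.4387; 0.4387 0.7109]  H_jac=[-0.2485 0.9686]  S=[0.8199]  K=[0.2033; 0.7068]  nu=[2.0240]  x^+=[0.2610, 2.0176]  P^+=[1.0051 0.3209; 0.3209 0.3012]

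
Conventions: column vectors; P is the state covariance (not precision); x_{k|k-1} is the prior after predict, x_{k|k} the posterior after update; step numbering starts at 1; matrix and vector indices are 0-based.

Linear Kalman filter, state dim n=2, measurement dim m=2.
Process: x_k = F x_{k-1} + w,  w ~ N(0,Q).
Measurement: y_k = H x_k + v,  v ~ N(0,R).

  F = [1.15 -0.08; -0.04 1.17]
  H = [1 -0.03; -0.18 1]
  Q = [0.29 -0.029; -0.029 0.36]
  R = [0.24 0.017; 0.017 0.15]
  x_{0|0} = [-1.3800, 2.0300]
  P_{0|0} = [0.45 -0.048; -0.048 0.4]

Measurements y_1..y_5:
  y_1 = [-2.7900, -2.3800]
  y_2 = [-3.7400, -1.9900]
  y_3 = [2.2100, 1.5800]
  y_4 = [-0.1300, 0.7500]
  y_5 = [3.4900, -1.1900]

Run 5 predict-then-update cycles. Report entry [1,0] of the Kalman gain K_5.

K[1,0] = 0.0697

step 1: x^-=[-1.7494, 2.4303]  P^-=[0.8965 -0.1519; -0.1519 0.9128]  S=[1.1465 -0.3245; -0.3245 1.1465]  K=[0.7703 -0.0552; 0.0823 0.8433]  nu=[-0.9677, -5.1252]  x^+=[-2.2118, -1.9713]  P^+=[0.1851 0.0381; 0.0381 0.1348]
step 2: x^-=[-2.3859, -2.2179]  P^-=[0.5286 0.0013; 0.0013 0.5412]  S=[0.7690 -0.0931; -0.0931 0.7079]  K=[0.6821 -0.0429; 0.0743 0.7740]  nu=[-1.4206, -0.2015]  x^+=[-3.3463, -2.4794]  P^+=[0.1640 0.0347; 0.0347 0.1236]
step 3: x^-=[-3.6499, -2.7671]  P^-=[0.5013 -0.0013; -0.0013 0.5262]  S=[0.7419 -0.0904; -0.0904 0.6929]  K=[0.6704 -0.0447; 0.0706 0.7689]  nu=[5.7769, 3.6901]  x^+=[0.0576, 0.4782]  P^+=[0.1611 0.0337; 0.0337 0.1226]
step 4: x^-=[0.0280, 0.5572]  P^-=[0.4977 -0.0024; -0.0024 0.5249]  S=[0.7383 -0.0908; -0.0908 0.6919]  K=[0.6686 -0.0453; 0.0699 0.7684]  nu=[-0.1413, 0.1979]  x^+=[-0.0754, 0.6994]  P^+=[0.1607 0.0335; 0.0335 0.1225]
step 5: x^-=[-0.1427, 0.8213]  P^-=[0.4972 -0.0027; -0.0027 0.5248]  S=[0.7378 -0.0909; -0.0909 0.6919]  K=[0.6684 -0.0454; 0.0697 0.7684]  nu=[3.6573, -2.0369]  x^+=[2.3942, -0.4889]  P^+=[0.1606 0.0335; 0.0335 0.1225]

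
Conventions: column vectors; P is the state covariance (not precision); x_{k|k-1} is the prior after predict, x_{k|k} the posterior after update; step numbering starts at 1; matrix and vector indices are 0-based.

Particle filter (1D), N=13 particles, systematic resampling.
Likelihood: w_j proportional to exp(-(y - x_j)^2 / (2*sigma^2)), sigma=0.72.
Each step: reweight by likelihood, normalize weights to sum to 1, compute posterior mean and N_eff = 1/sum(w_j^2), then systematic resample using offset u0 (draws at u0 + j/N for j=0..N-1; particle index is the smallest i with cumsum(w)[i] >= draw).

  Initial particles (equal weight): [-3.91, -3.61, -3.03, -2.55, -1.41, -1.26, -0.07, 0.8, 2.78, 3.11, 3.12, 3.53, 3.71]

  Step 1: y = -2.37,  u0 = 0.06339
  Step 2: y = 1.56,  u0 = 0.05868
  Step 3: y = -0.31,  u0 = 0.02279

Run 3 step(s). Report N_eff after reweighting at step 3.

step 1: w=[0.0379, 0.0848, 0.2454, 0.3621, 0.1536, 0.1138, 0.0023, 0.0000, 0.0000, 0.0000, 0.0000, 0.0000, 0.0000]  mean=-2.4816  Neff=4.2275  idx=[1, 2, 2, 2, 3, 3, 3, 3, 3, 4, 4, 5, 5]
step 2: w=[0.0000, 0.0000, 0.0000, 0.0000, 0.0001, 0.0001, 0.0001, 0.0001, 0.0001, 0.1510, 0.1510, 0.3489, 0.3489]  mean=-1.3057  Neff=3.4601  idx=[9, 9, 10, 10, 11, 11, 11, 11, 12, 12, 12, 12, 12]
step 3: w=[0.0621, 0.0621, 0.0621, 0.0621, 0.0835, 0.0835, 0.0835, 0.0835, 0.0835, 0.0835, 0.0835, 0.0835, 0.0835]  mean=-1.2973  Neff=12.7885  idx=[0, 1, 2, 4, 4, 5, 6, 7, 8, 9, 10, 11, 12]

N_eff = 12.7885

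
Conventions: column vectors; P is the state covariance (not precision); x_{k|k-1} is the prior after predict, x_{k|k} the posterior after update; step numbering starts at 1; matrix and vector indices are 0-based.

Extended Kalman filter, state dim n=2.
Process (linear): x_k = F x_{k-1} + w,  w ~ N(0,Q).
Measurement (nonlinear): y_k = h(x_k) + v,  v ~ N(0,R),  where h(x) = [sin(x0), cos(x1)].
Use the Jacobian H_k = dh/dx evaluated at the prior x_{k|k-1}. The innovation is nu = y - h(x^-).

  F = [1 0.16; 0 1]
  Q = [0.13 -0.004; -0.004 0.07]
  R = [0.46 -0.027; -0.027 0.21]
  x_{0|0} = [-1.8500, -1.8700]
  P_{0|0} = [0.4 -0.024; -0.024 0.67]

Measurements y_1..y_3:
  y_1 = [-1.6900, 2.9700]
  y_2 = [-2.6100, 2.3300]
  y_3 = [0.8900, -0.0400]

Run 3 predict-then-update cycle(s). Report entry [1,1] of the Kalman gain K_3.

step 1: x^-=[-2.1492, -1.8700]  P^-=[0.5395 0.0792; 0.0792 0.7400]  H_jac=[-0.5467 0.0000; 0.0000 0.9556]  S=[0.6212 -0.0684; -0.0684 0.8857]  K=[-0.4693 0.0492; 0.0183 0.7998]  nu=[-0.8527, 3.2648]  x^+=[-1.5883, 0.7255]  P^+=[0.3973 0.0241; 0.0241 0.1752]
step 2: x^-=[-1.4723, 0.7255]  P^-=[0.5395 0.0481; 0.0481 0.2452]  H_jac=[0.0984 0.0000; 0.0000 -0.6635]  S=[0.4652 -0.0301; -0.0301 0.3180]  K=[0.1082 -0.0901; -0.0231 -0.5139]  nu=[-1.6149, 1.5818]  x^+=[-1.7897, -0.0502]  P^+=[0.5309 0.0329; 0.0329 0.1617]
step 3: x^-=[-1.7977, -0.0502]  P^-=[0.6756 0.0548; 0.0548 0.2317]  H_jac=[-0.2249 0.0000; 0.0000 0.0501]  S=[0.4942 -0.0276; -0.0276 0.2106]  K=[-0.3090 -0.0275; -0.0220 0.0523]  nu=[1.8644, -1.0387]  x^+=[-2.3453, -0.1455]  P^+=[0.6287 0.0513; 0.0513 0.2308]

K[1,1] = 0.0523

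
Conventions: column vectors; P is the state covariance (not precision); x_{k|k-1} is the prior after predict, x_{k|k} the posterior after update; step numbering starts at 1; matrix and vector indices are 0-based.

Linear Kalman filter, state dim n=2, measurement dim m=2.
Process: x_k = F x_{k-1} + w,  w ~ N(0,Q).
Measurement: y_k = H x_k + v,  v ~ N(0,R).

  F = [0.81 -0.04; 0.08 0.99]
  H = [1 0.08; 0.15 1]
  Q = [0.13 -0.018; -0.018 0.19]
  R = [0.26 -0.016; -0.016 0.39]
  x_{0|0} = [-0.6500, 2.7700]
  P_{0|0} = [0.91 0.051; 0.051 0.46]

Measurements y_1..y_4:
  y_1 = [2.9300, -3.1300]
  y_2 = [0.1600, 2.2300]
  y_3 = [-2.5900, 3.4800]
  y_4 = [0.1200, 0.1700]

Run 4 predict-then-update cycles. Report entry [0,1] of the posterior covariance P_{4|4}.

step 1: x^-=[-0.6373, 2.6903]  P^-=[0.7245 0.0635; 0.0635 0.6547]  S=[0.9988 0.2093; 0.2093 1.0801]  K=[0.7265 0.0186; -0.0134 0.6176]  nu=[3.3521, -5.7247]  x^+=[1.6915, -0.8903]  P^+=[0.1912 -0.0331; -0.0331 0.2460]
step 2: x^-=[1.4057, -0.7461]  P^-=[0.2580 -0.0418; -0.0418 0.4271]  S=[0.5141 0.0146; 0.0146 0.8104]  K=[0.4958 -0.0127; -0.0295 0.5199]  nu=[-1.1861, 2.7652]  x^+=[0.7826, 0.7265]  P^+=[0.1317 -0.0326; -0.0326 0.2081]
step 3: x^-=[0.6048, 0.7818]  P^-=[0.2189 -0.0438; -0.0438 0.3896]  S=[0.4744 0.0037; 0.0037 0.7714]  K=[0.4541 -0.0164; -0.0305 0.4967]  nu=[-3.2574, 2.6075]  x^+=[-0.9172, 2.1762]  P^+=[0.1209 -0.0318; -0.0318 0.1990]
step 4: x^-=[-0.8299, 2.0811]  P^-=[0.2117 -0.0434; -0.0434 0.3808]  S=[0.4672 0.0023; 0.0023 0.7625]  K=[0.4458 -0.0166; -0.0301 0.4909]  nu=[0.7835, -1.7866]  x^+=[-0.4510, 1.1804]  P^+=[0.1187 -0.0314; -0.0314 0.1966]

P_post[0,1] = -0.0314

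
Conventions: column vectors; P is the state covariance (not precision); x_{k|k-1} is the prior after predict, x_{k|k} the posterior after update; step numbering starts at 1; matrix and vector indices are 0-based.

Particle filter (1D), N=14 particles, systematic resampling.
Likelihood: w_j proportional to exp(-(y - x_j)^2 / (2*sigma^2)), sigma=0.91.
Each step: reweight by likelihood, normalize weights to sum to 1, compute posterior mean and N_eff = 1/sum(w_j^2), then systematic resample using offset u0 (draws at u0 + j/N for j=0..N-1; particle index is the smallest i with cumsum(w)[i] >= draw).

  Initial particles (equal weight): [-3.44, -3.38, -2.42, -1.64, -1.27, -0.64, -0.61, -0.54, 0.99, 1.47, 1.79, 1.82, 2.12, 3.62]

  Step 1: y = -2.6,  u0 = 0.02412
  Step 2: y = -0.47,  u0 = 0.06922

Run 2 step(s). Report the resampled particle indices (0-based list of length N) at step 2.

resampled_idx = [7, 9, 9, 10, 10, 11, 12, 12, 12, 13, 13, 13, 13, 13]

step 1: w=[0.1860, 0.1973, 0.2793, 0.1633, 0.0979, 0.0280, 0.0261, 0.0220, 0.0001, 0.0000, 0.0000, 0.0000, 0.0000, 0.0000]  mean=-2.4204  Neff=5.2703  idx=[0, 0, 0, 1, 1, 1, 2, 2, 2, 3, 3, 3, 4, 6]
step 2: w=[0.0015, 0.0015, 0.0015, 0.0018, 0.0018, 0.0018, 0.0304, 0.0304, 0.0304, 0.1320, 0.1320, 0.1320, 0.2050, 0.2981]  mean=-1.3456  Neff=5.3784  idx=[7, 9, 9, 10, 10, 11, 12, 12, 12, 13, 13, 13, 13, 13]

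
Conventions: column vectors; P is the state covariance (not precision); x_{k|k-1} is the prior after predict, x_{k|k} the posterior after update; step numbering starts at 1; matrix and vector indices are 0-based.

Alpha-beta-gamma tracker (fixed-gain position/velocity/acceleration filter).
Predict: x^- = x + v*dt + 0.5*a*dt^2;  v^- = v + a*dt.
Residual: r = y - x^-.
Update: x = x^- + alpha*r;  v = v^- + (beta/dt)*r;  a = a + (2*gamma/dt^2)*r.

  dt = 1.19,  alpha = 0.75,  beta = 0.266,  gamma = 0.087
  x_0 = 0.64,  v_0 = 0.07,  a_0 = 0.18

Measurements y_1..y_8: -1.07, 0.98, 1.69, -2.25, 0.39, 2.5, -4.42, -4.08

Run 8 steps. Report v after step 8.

v_post = -1.5024

step 1: x_pred=0.8507  r=-1.9207  x^+=-0.5898  v^+=-0.1451  a^+=-0.0560
step 2: x_pred=-0.8022  r=1.7822  x^+=0.5345  v^+=0.1866  a^+=0.1630
step 3: x_pred=0.8719  r=0.8181  x^+=1.4855  v^+=0.5634  a^+=0.2635
step 4: x_pred=2.3425  r=-4.5925  x^+=-1.1019  v^+=-0.1496  a^+=-0.3008
step 5: x_pred=-1.4929  r=1.8829  x^+=-0.0807  v^+=-0.0867  a^+=-0.0694
step 6: x_pred=-0.2330  r=2.7330  x^+=1.8167  v^+=0.4416  a^+=0.2664
step 7: x_pred=2.5309  r=-6.9509  x^+=-2.6823  v^+=-0.7951  a^+=-0.5877
step 8: x_pred=-4.0446  r=-0.0354  x^+=-4.0711  v^+=-1.5024  a^+=-0.5920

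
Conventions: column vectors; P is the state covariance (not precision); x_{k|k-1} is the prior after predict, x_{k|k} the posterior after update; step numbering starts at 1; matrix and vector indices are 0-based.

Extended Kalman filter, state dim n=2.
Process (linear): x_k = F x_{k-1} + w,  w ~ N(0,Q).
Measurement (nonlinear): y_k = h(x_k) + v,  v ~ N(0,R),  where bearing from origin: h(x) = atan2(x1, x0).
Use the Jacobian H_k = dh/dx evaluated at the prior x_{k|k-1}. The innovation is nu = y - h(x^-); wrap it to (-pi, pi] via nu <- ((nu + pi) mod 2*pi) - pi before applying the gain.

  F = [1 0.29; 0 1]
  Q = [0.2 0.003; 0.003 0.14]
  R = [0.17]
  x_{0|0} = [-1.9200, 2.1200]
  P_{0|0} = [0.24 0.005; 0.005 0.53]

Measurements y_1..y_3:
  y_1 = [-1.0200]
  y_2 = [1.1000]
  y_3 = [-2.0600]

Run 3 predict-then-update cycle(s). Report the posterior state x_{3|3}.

x_post = [-4.0801, 0.2838]

step 1: x^-=[-1.3052, 2.1200]  P^-=[0.4875 0.1617; 0.1617 0.6700]  H_jac=[-0.3420 -0.2106]  S=[0.2800]  K=[-0.7170; -0.7013]  nu=[3.1405]  x^+=[-3.5570, -0.0826]  P^+=[0.3435 0.0209; 0.0209 0.5323]
step 2: x^-=[-3.5809, -0.0826]  P^-=[0.6004 0.1782; 0.1782 0.6723]  H_jac=[0.0064 -0.2791]  S=[0.2218]  K=[-0.2069; -0.8410]  nu=[-2.0646]  x^+=[-3.1537, 1.6537]  P^+=[0.5909 0.1396; 0.1396 0.5154]
step 3: x^-=[-2.6742, 1.6537]  P^-=[0.9152 0.2921; 0.2921 0.6554]  H_jac=[-0.1673 -0.2705]  S=[0.2700]  K=[-0.8597; -0.8376]  nu=[1.6354]  x^+=[-4.0801, 0.2838]  P^+=[0.7157 0.0977; 0.0977 0.4660]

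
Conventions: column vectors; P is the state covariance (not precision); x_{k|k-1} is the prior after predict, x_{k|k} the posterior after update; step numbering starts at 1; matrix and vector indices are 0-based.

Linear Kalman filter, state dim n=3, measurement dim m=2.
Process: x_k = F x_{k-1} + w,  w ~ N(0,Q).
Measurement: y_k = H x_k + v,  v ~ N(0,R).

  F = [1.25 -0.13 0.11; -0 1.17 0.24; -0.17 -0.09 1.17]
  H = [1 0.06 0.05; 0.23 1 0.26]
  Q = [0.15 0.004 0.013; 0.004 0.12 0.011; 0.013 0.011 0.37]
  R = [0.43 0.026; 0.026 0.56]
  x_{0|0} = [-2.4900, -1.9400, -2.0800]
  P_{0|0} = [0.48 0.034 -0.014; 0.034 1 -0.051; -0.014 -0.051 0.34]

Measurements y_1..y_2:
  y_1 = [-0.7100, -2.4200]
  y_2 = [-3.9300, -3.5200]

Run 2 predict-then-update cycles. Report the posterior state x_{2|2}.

x_post = [-2.8508, -2.4388, -1.8373]

step 1: x^-=[-3.0891, -2.7690, -1.8357]  P^-=[0.9076 -0.0986 -0.0486; -0.0986 1.4798 -0.0737; -0.0486 -0.0737 0.8747]  S=[1.3280 0.2169; 0.2169 2.0575]  K=[0.6811 -0.0244; -0.1265 0.7122; -0.0186 0.0712]  nu=[2.6370, 1.5368]  x^+=[-1.3304, -2.0080, -1.7753]  P^+=[0.2975 -0.0543 -0.0388; -0.0543 0.4539 -0.1764; -0.0388 -0.1764 0.8644]
step 2: x^-=[-1.5973, -2.7755, -1.6702]  P^-=[0.6449 -0.1505 0.0438; -0.1505 0.6921 -0.0194; 0.0438 -0.0194 1.6165]  S=[1.0677 0.0950; 0.0950 1.3214]  K=[0.6009 -0.0362; -0.1478 0.5044; 0.0886 0.3047]  nu=[-2.0827, 0.0571]  x^+=[-2.8508, -2.4388, -1.8373]  P^+=[0.2619 -0.0608 -0.0155; -0.0608 0.3468 -0.2084; -0.0155 -0.2084 1.4804]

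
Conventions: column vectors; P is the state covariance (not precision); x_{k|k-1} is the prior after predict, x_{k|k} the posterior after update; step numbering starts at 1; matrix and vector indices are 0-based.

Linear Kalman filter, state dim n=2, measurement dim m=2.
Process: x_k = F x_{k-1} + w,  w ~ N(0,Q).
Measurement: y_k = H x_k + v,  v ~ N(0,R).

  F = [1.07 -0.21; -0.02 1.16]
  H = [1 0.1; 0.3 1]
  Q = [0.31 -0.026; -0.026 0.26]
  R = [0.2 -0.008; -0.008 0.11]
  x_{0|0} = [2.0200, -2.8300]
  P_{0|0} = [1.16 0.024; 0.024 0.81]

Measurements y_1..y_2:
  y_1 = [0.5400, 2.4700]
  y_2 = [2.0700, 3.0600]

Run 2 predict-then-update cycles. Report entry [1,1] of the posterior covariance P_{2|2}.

P_post[1,1] = 0.1054

step 1: x^-=[2.7557, -3.3232]  P^-=[1.6630 -0.2183; -0.2183 1.3493]  S=[1.8329 0.4010; 0.4010 1.4780]  K=[0.9078 -0.0564; -0.2504 0.9365]  nu=[-1.8834, 4.9665]  x^+=[0.7658, 1.7997]  P^+=[0.1890 -0.0702; -0.0702 0.1261]
step 2: x^-=[0.4415, 2.0723]  P^-=[0.5635 -0.1482; -0.1482 0.4330]  S=[0.7382 0.0518; 0.0518 0.5048]  K=[0.7457 -0.0351; -0.1974 0.7899]  nu=[1.4213, 0.8552]  x^+=[1.4714, 2.4673]  P^+=[0.1551 -0.0563; -0.0563 0.1054]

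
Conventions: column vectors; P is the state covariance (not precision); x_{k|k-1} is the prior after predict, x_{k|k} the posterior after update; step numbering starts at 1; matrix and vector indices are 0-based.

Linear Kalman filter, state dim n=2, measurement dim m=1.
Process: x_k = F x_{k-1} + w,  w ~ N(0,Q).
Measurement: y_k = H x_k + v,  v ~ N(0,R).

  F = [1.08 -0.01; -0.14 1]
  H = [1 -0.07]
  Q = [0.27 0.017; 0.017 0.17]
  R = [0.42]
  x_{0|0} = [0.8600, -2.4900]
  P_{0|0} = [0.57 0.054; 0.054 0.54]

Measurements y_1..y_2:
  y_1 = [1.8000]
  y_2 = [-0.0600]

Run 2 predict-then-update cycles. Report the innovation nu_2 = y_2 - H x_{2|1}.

innov = [-1.8080]

step 1: x^-=[0.9537, -2.6104]  P^-=[0.9337 -0.0162; -0.0162 0.7061]  S=[1.3595]  K=[0.6877; -0.0483]  nu=[0.6636]  x^+=[1.4100, -2.6424]  P^+=[0.2908 0.0289; 0.0289 0.7029]
step 2: x^-=[1.5492, -2.8398]  P^-=[0.6087 -0.0027; -0.0027 0.8705]  S=[1.0333]  K=[0.5892; -0.0616]  nu=[-1.8080]  x^+=[0.4839, -2.7285]  P^+=[0.2499 0.0348; 0.0348 0.8666]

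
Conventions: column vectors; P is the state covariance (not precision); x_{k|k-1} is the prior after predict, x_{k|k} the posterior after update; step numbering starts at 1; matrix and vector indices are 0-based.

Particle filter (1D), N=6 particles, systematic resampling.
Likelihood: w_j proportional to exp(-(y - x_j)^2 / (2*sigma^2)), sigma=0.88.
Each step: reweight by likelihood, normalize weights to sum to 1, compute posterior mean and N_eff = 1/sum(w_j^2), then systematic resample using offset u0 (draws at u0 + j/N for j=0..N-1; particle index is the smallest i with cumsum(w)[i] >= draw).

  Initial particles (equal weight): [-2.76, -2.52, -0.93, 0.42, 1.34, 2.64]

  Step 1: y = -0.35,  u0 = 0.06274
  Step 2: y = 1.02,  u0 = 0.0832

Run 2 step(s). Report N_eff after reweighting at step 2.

step 1: w=[0.0137, 0.0278, 0.4681, 0.3966, 0.0920, 0.0018]  mean=-0.2485  Neff=2.5918  idx=[2, 2, 2, 3, 3, 3]
step 2: w=[0.0326, 0.0326, 0.0326, 0.3008, 0.3008, 0.3008]  mean=0.2881  Neff=3.6424  idx=[2, 3, 4, 4, 5, 5]

N_eff = 3.6424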